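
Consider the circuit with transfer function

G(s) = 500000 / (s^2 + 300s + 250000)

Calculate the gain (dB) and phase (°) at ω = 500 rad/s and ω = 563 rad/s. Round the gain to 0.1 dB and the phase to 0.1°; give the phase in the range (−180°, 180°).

At s = jω = j500:
quadratic: (j500)² + 300·j500 + 250000 = 0 + j150000 → |·| ≈ 1.5e+05, ∠ ≈ 90.00°
|G| = 500000 / 1.5e+05 ≈ 3.3333
Gain = 20 log₁₀(3.3333) ≈ 10.46 dB
∠G = 0.00° − 90.00° = -90.00°

At s = jω = j563:
quadratic: (j563)² + 300·j563 + 250000 = -66969 + j168900 → |·| ≈ 1.8169e+05, ∠ ≈ 111.63°
|G| = 500000 / 1.8169e+05 ≈ 2.7519
Gain = 20 log₁₀(2.7519) ≈ 8.79 dB
∠G = 0.00° − 111.63° = -111.63°

ω = 500: 10.5 dB, -90.0°; ω = 563: 8.8 dB, -111.6°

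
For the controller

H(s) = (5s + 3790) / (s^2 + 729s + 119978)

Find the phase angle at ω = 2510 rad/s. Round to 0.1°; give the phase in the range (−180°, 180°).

-90.3°

Substitute s = j2510:
Numerator: 5(j2510) + 3790 = 3790 + j12550
Denominator: (j2510)^2 + 729(j2510) + 119978 = -6180122 + j1829790
|N| = √(3790² + 12550²) ≈ 13110, ∠N ≈ 73.20°
|D| = √(6180122² + 1829790²) ≈ 6.4453e+06, ∠D ≈ 163.51°
∠H = 73.20° − 163.51° = -90.31°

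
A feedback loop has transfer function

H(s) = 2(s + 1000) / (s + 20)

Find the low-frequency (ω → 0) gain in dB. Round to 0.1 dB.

40.0 dB

H(0) = 2·1000 / (20) = 100
20 log₁₀(100) ≈ 40.00 dB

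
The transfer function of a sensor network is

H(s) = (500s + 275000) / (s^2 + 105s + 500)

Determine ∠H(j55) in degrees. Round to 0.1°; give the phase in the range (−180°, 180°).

Substitute s = j55:
Numerator: 500(j55) + 275000 = 275000 + j27500
Denominator: (j55)^2 + 105(j55) + 500 = -2525 + j5775
|N| = √(275000² + 27500²) ≈ 2.7637e+05, ∠N ≈ 5.71°
|D| = √(2525² + 5775²) ≈ 6302.9, ∠D ≈ 113.62°
∠H = 5.71° − 113.62° = -107.91°

-107.9°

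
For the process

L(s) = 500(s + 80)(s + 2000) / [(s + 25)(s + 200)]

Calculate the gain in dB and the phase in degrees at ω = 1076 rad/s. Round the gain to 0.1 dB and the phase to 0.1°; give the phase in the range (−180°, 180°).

At s = jω = j1076:
zero (s+80): 80 + j1076 → |·| = √(80²+1076²) = √1164176 ≈ 1079, ∠ = arctan(1076/80) ≈ 85.75°
zero (s+2000): 2000 + j1076 → |·| = √(2000²+1076²) = √5157776 ≈ 2271.1, ∠ = arctan(1076/2000) ≈ 28.28°
pole (s+25): 25 + j1076 → |·| = √(25²+1076²) = √1158401 ≈ 1076.3, ∠ = arctan(1076/25) ≈ 88.67°
pole (s+200): 200 + j1076 → |·| = √(200²+1076²) = √1197776 ≈ 1094.4, ∠ = arctan(1076/200) ≈ 79.47°
|L| = 500 · 2.4505e+06 / 1.1779e+06 ≈ 1040.2
Gain = 20 log₁₀(1040.2) ≈ 60.34 dB
∠L = 114.03° − 168.14° = -54.11°

60.3 dB, -54.1°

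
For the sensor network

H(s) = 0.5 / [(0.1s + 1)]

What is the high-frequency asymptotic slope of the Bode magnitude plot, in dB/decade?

Each pole contributes −20 dB/decade at high frequency; each zero contributes +20 dB/decade.
Net: 0 zero(s) − 1 pole(s) → -20 dB/decade.

-20 dB/decade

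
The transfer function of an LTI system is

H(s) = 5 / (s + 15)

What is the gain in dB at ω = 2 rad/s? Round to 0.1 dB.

At s = jω = j2:
pole (s+15): 15 + j2 → |·| = √(15²+2²) = √229 ≈ 15.133, ∠ = arctan(2/15) ≈ 7.59°
|H| = 5 / 15.133 ≈ 0.3304
Gain = 20 log₁₀(0.3304) ≈ -9.62 dB

-9.6 dB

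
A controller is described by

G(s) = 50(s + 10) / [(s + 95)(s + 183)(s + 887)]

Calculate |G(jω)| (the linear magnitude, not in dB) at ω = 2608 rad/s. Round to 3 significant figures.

6.94e-06

At s = jω = j2608:
zero (s+10): 10 + j2608 → |·| = √(10²+2608²) = √6801764 ≈ 2608, ∠ = arctan(2608/10) ≈ 89.78°
pole (s+95): 95 + j2608 → |·| = √(95²+2608²) = √6810689 ≈ 2609.7, ∠ = arctan(2608/95) ≈ 87.91°
pole (s+183): 183 + j2608 → |·| = √(183²+2608²) = √6835153 ≈ 2614.4, ∠ = arctan(2608/183) ≈ 85.99°
pole (s+887): 887 + j2608 → |·| = √(887²+2608²) = √7588433 ≈ 2754.7, ∠ = arctan(2608/887) ≈ 71.22°
|G| = 50 · 2608 / 1.8795e+10 ≈ 6.938e-06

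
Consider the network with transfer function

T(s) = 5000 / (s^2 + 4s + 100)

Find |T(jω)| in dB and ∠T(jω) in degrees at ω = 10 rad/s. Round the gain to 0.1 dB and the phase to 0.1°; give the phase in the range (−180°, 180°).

41.9 dB, -90.0°

At s = jω = j10:
quadratic: (j10)² + 4·j10 + 100 = 0 + j40 → |·| ≈ 40, ∠ ≈ 90.00°
|T| = 5000 / 40 ≈ 125
Gain = 20 log₁₀(125) ≈ 41.94 dB
∠T = 0.00° − 90.00° = -90.00°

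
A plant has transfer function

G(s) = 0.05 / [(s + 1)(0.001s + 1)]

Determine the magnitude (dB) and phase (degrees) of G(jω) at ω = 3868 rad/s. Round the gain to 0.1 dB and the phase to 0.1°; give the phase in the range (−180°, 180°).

At ω = 3868 rad/s:
pole (1 + j3868·1) = 1 + j3868 → |·| ≈ 3868, ∠ ≈ 89.99°
pole (1 + j3868·0.001) = 1 + j3.868 → |·| ≈ 3.9952, ∠ ≈ 75.50°
|G| = 0.05 · 1 / (3868 · 3.9952) ≈ 3.2355e-06
Gain = 20 log₁₀(3.2355e-06) ≈ -109.80 dB
∠G = (0°) − (89.99° + 75.50°) = -165.49°

-109.8 dB, -165.5°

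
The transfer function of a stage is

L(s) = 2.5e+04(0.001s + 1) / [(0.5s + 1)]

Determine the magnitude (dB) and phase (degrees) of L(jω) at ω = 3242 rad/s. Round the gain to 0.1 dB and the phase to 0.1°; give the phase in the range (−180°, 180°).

34.4 dB, -17.1°

At ω = 3242 rad/s:
zero (1 + j3242·0.001) = 1 + j3.242 → |·| ≈ 3.3927, ∠ ≈ 72.86°
pole (1 + j3242·0.5) = 1 + j1621 → |·| ≈ 1621, ∠ ≈ 89.96°
|L| = 2.5e+04 · 3.3927 / (1621) ≈ 52.324
Gain = 20 log₁₀(52.324) ≈ 34.37 dB
∠L = (72.86°) − (89.96°) = -17.10°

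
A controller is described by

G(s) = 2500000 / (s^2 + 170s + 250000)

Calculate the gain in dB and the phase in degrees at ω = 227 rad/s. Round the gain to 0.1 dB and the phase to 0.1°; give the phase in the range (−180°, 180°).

At s = jω = j227:
quadratic: (j227)² + 170·j227 + 250000 = 198471 + j38590 → |·| ≈ 2.0219e+05, ∠ ≈ 11.00°
|G| = 2500000 / 2.0219e+05 ≈ 12.365
Gain = 20 log₁₀(12.365) ≈ 21.84 dB
∠G = 0.00° − 11.00° = -11.00°

21.8 dB, -11.0°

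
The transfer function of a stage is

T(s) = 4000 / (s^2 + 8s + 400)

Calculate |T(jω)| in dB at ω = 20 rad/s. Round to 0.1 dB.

At s = jω = j20:
quadratic: (j20)² + 8·j20 + 400 = 0 + j160 → |·| ≈ 160, ∠ ≈ 90.00°
|T| = 4000 / 160 ≈ 25
Gain = 20 log₁₀(25) ≈ 27.96 dB

28.0 dB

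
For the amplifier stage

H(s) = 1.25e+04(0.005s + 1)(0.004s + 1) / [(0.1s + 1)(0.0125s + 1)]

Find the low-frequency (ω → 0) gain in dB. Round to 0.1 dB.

H(0) = 1.25e+04 · 1 / 1 = 12500
20 log₁₀(12500) ≈ 81.94 dB

81.9 dB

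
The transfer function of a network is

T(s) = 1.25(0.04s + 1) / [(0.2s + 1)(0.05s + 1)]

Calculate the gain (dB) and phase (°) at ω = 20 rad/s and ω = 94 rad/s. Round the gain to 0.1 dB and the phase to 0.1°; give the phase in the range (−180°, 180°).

At ω = 20 rad/s:
zero (1 + j20·0.04) = 1 + j0.8 → |·| ≈ 1.2806, ∠ ≈ 38.66°
pole (1 + j20·0.2) = 1 + j4 → |·| ≈ 4.1231, ∠ ≈ 75.96°
pole (1 + j20·0.05) = 1 + j1 → |·| ≈ 1.4142, ∠ ≈ 45.00°
|T| = 1.25 · 1.2806 / (4.1231 · 1.4142) ≈ 0.27453
Gain = 20 log₁₀(0.27453) ≈ -11.23 dB
∠T = (38.66°) − (75.96° + 45.00°) = -82.30°

At ω = 94 rad/s:
zero (1 + j94·0.04) = 1 + j3.76 → |·| ≈ 3.8907, ∠ ≈ 75.11°
pole (1 + j94·0.2) = 1 + j18.8 → |·| ≈ 18.827, ∠ ≈ 86.96°
pole (1 + j94·0.05) = 1 + j4.7 → |·| ≈ 4.8052, ∠ ≈ 77.99°
|T| = 1.25 · 3.8907 / (18.827 · 4.8052) ≈ 0.053758
Gain = 20 log₁₀(0.053758) ≈ -25.39 dB
∠T = (75.11°) − (86.96° + 77.99°) = -89.84°

ω = 20: -11.2 dB, -82.3°; ω = 94: -25.4 dB, -89.8°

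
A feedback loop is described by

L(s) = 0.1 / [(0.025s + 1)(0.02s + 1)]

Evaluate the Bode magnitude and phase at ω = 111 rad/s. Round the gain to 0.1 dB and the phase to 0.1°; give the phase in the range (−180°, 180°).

At ω = 111 rad/s:
pole (1 + j111·0.025) = 1 + j2.775 → |·| ≈ 2.9497, ∠ ≈ 70.18°
pole (1 + j111·0.02) = 1 + j2.22 → |·| ≈ 2.4348, ∠ ≈ 65.75°
|L| = 0.1 · 1 / (2.9497 · 2.4348) ≈ 0.013924
Gain = 20 log₁₀(0.013924) ≈ -37.12 dB
∠L = (0°) − (70.18° + 65.75°) = -135.93°

-37.1 dB, -135.9°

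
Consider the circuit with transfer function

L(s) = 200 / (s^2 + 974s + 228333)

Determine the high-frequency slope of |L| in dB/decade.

-40 dB/decade

Each pole contributes −20 dB/decade at high frequency; each zero contributes +20 dB/decade.
Net: 0 zero(s) − 2 pole(s) → -40 dB/decade.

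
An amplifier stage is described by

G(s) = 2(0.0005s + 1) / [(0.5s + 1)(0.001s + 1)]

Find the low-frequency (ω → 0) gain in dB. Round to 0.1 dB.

6.0 dB

G(0) = 2 · 1 / 1 = 2
20 log₁₀(2) ≈ 6.02 dB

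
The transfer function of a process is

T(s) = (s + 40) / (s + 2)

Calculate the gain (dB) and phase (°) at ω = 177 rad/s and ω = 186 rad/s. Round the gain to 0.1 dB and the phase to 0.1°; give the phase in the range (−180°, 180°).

Substitute s = j177:
Numerator: (j177) + 40 = 40 + j177
Denominator: (j177) + 2 = 2 + j177
|N| = √(40² + 177²) ≈ 181.46, ∠N ≈ 77.27°
|D| = √(2² + 177²) ≈ 177.01, ∠D ≈ 89.35°
|T| = 181.46 / 177.01 ≈ 1.0251
Gain = 20 log₁₀(1.0251) ≈ 0.22 dB
∠T = 77.27° − 89.35° = -12.08°

Substitute s = j186:
Numerator: (j186) + 40 = 40 + j186
Denominator: (j186) + 2 = 2 + j186
|N| = √(40² + 186²) ≈ 190.25, ∠N ≈ 77.86°
|D| = √(2² + 186²) ≈ 186.01, ∠D ≈ 89.38°
|T| = 190.25 / 186.01 ≈ 1.0228
Gain = 20 log₁₀(1.0228) ≈ 0.20 dB
∠T = 77.86° − 89.38° = -11.52°

ω = 177: 0.2 dB, -12.1°; ω = 186: 0.2 dB, -11.5°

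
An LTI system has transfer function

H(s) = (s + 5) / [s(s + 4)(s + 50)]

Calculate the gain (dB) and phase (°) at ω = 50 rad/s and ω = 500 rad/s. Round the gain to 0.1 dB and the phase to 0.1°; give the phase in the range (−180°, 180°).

At s = jω = j50:
zero (s+5): 5 + j50 → |·| = √(5²+50²) = √2525 ≈ 50.249, ∠ = arctan(50/5) ≈ 84.29°
pole (s+4): 4 + j50 → |·| = √(4²+50²) = √2516 ≈ 50.16, ∠ = arctan(50/4) ≈ 85.43°
pole (s+50): 50 + j50 → |·| = √(50²+50²) = √5000 ≈ 70.711, ∠ = arctan(50/50) ≈ 45.00°
pole at origin: |s| = 50, ∠ = 90.00° (in denominator)
|H| = 1 · 50.249 / 1.7734e+05 ≈ 0.00028335
Gain = 20 log₁₀(0.00028335) ≈ -70.95 dB
∠H = 84.29° − 220.43° = -136.14°

At s = jω = j500:
zero (s+5): 5 + j500 → |·| = √(5²+500²) = √250025 ≈ 500.02, ∠ = arctan(500/5) ≈ 89.43°
pole (s+4): 4 + j500 → |·| = √(4²+500²) = √250016 ≈ 500.02, ∠ = arctan(500/4) ≈ 89.54°
pole (s+50): 50 + j500 → |·| = √(50²+500²) = √252500 ≈ 502.49, ∠ = arctan(500/50) ≈ 84.29°
pole at origin: |s| = 500, ∠ = 90.00° (in denominator)
|H| = 1 · 500.02 / 1.2563e+08 ≈ 3.9801e-06
Gain = 20 log₁₀(3.9801e-06) ≈ -108.00 dB
∠H = 89.43° − 263.83° = -174.40°

ω = 50: -71.0 dB, -136.1°; ω = 500: -108.0 dB, -174.4°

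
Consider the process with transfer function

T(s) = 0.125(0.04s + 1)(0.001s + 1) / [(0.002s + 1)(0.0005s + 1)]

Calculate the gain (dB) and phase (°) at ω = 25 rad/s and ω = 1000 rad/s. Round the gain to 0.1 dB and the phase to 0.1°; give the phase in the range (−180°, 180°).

At ω = 25 rad/s:
zero (1 + j25·0.04) = 1 + j1 → |·| ≈ 1.4142, ∠ ≈ 45.00°
zero (1 + j25·0.001) = 1 + j0.025 → |·| ≈ 1.0003, ∠ ≈ 1.43°
pole (1 + j25·0.002) = 1 + j0.05 → |·| ≈ 1.0012, ∠ ≈ 2.86°
pole (1 + j25·0.0005) = 1 + j0.0125 → |·| ≈ 1.0001, ∠ ≈ 0.72°
|T| = 0.125 · 1.4142 · 1.0003 / (1.0012 · 1.0001) ≈ 0.1766
Gain = 20 log₁₀(0.1766) ≈ -15.06 dB
∠T = (45.00° + 1.43°) − (2.86° + 0.72°) = 42.85°

At ω = 1000 rad/s:
zero (1 + j1000·0.04) = 1 + j40 → |·| ≈ 40.012, ∠ ≈ 88.57°
zero (1 + j1000·0.001) = 1 + j1 → |·| ≈ 1.4142, ∠ ≈ 45.00°
pole (1 + j1000·0.002) = 1 + j2 → |·| ≈ 2.2361, ∠ ≈ 63.43°
pole (1 + j1000·0.0005) = 1 + j0.5 → |·| ≈ 1.118, ∠ ≈ 26.57°
|T| = 0.125 · 40.012 · 1.4142 / (2.2361 · 1.118) ≈ 2.8293
Gain = 20 log₁₀(2.8293) ≈ 9.03 dB
∠T = (88.57° + 45.00°) − (63.43° + 26.57°) = 43.57°

ω = 25: -15.1 dB, 42.9°; ω = 1000: 9.0 dB, 43.6°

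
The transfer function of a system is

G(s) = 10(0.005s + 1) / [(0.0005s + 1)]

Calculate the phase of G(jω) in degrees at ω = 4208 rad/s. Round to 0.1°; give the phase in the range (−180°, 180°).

22.7°

At ω = 4208 rad/s:
zero (1 + j4208·0.005) = 1 + j21.04 → |·| ≈ 21.064, ∠ ≈ 87.28°
pole (1 + j4208·0.0005) = 1 + j2.104 → |·| ≈ 2.3296, ∠ ≈ 64.58°
∠G = (87.28°) − (64.58°) = 22.70°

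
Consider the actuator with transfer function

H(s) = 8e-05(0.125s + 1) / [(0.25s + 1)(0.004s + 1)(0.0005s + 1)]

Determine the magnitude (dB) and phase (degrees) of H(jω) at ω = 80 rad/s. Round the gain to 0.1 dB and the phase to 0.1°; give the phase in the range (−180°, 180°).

-88.4 dB, -22.9°

At ω = 80 rad/s:
zero (1 + j80·0.125) = 1 + j10 → |·| ≈ 10.05, ∠ ≈ 84.29°
pole (1 + j80·0.25) = 1 + j20 → |·| ≈ 20.025, ∠ ≈ 87.14°
pole (1 + j80·0.004) = 1 + j0.32 → |·| ≈ 1.05, ∠ ≈ 17.74°
pole (1 + j80·0.0005) = 1 + j0.04 → |·| ≈ 1.0008, ∠ ≈ 2.29°
|H| = 8e-05 · 10.05 / (20.025 · 1.05 · 1.0008) ≈ 3.8207e-05
Gain = 20 log₁₀(3.8207e-05) ≈ -88.36 dB
∠H = (84.29°) − (87.14° + 17.74° + 2.29°) = -22.88°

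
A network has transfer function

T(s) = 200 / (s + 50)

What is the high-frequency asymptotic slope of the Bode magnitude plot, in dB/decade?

Each pole contributes −20 dB/decade at high frequency; each zero contributes +20 dB/decade.
Net: 0 zero(s) − 1 pole(s) → -20 dB/decade.

-20 dB/decade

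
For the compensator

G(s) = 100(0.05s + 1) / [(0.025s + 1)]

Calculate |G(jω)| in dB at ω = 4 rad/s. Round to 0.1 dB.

At ω = 4 rad/s:
zero (1 + j4·0.05) = 1 + j0.2 → |·| ≈ 1.0198, ∠ ≈ 11.31°
pole (1 + j4·0.025) = 1 + j0.1 → |·| ≈ 1.005, ∠ ≈ 5.71°
|G| = 100 · 1.0198 / (1.005) ≈ 101.47
Gain = 20 log₁₀(101.47) ≈ 40.13 dB

40.1 dB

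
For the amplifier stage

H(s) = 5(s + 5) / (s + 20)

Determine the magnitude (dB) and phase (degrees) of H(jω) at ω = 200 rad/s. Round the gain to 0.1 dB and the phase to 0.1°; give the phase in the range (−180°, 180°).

13.9 dB, 4.3°

At s = jω = j200:
zero (s+5): 5 + j200 → |·| = √(5²+200²) = √40025 ≈ 200.06, ∠ = arctan(200/5) ≈ 88.57°
pole (s+20): 20 + j200 → |·| = √(20²+200²) = √40400 ≈ 201, ∠ = arctan(200/20) ≈ 84.29°
|H| = 5 · 200.06 / 201 ≈ 4.9766
Gain = 20 log₁₀(4.9766) ≈ 13.94 dB
∠H = 88.57° − 84.29° = 4.28°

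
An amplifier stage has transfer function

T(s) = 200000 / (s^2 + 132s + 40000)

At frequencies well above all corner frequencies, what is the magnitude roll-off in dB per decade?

-40 dB/decade

Each pole contributes −20 dB/decade at high frequency; each zero contributes +20 dB/decade.
Net: 0 zero(s) − 2 pole(s) → -40 dB/decade.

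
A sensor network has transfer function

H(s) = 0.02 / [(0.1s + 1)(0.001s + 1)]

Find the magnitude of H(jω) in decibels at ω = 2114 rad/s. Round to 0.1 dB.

-87.9 dB

At ω = 2114 rad/s:
pole (1 + j2114·0.1) = 1 + j211.4 → |·| ≈ 211.4, ∠ ≈ 89.73°
pole (1 + j2114·0.001) = 1 + j2.114 → |·| ≈ 2.3386, ∠ ≈ 64.68°
|H| = 0.02 · 1 / (211.4 · 2.3386) ≈ 4.0455e-05
Gain = 20 log₁₀(4.0455e-05) ≈ -87.86 dB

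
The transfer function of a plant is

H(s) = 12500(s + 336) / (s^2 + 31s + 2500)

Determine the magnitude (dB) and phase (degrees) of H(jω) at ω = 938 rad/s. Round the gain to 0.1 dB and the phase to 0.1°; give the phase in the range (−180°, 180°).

At s = jω = j938:
zero (s+336): 336 + j938 → |·| = √(336²+938²) = √992740 ≈ 996.36, ∠ = arctan(938/336) ≈ 70.29°
quadratic: (j938)² + 31·j938 + 2500 = -877344 + j29078 → |·| ≈ 8.7783e+05, ∠ ≈ 178.10°
|H| = 12500 · 996.36 / 8.7783e+05 ≈ 14.188
Gain = 20 log₁₀(14.188) ≈ 23.04 dB
∠H = 70.29° − 178.10° = -107.81°

23.0 dB, -107.8°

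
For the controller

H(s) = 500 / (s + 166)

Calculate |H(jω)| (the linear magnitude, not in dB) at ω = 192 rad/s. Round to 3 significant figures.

Substitute s = j192:
Numerator: 500 = 500 + j0
Denominator: (j192) + 166 = 166 + j192
|N| = √(500² + 0²) ≈ 500, ∠N ≈ 0.00°
|D| = √(166² + 192²) ≈ 253.81, ∠D ≈ 49.15°
|H| = 500 / 253.81 ≈ 1.97

1.97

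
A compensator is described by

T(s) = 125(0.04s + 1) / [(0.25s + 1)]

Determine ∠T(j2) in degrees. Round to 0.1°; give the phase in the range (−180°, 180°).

At ω = 2 rad/s:
zero (1 + j2·0.04) = 1 + j0.08 → |·| ≈ 1.0032, ∠ ≈ 4.57°
pole (1 + j2·0.25) = 1 + j0.5 → |·| ≈ 1.118, ∠ ≈ 26.57°
∠T = (4.57°) − (26.57°) = -22.00°

-22.0°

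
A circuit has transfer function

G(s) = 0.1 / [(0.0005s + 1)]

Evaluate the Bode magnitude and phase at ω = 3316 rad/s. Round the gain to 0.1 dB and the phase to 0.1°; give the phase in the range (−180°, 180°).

-25.7 dB, -58.9°

At ω = 3316 rad/s:
pole (1 + j3316·0.0005) = 1 + j1.658 → |·| ≈ 1.9362, ∠ ≈ 58.90°
|G| = 0.1 · 1 / (1.9362) ≈ 0.051648
Gain = 20 log₁₀(0.051648) ≈ -25.74 dB
∠G = (0°) − (58.90°) = -58.90°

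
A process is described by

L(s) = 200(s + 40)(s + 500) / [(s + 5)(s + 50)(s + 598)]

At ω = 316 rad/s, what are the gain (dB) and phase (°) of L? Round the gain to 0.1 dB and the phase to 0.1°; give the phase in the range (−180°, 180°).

-5.2 dB, -82.9°

At s = jω = j316:
zero (s+40): 40 + j316 → |·| = √(40²+316²) = √101456 ≈ 318.52, ∠ = arctan(316/40) ≈ 82.79°
zero (s+500): 500 + j316 → |·| = √(500²+316²) = √349856 ≈ 591.49, ∠ = arctan(316/500) ≈ 32.29°
pole (s+5): 5 + j316 → |·| = √(5²+316²) = √99881 ≈ 316.04, ∠ = arctan(316/5) ≈ 89.09°
pole (s+50): 50 + j316 → |·| = √(50²+316²) = √102356 ≈ 319.93, ∠ = arctan(316/50) ≈ 81.01°
pole (s+598): 598 + j316 → |·| = √(598²+316²) = √457460 ≈ 676.36, ∠ = arctan(316/598) ≈ 27.85°
|L| = 200 · 1.884e+05 / 6.8387e+07 ≈ 0.55098
Gain = 20 log₁₀(0.55098) ≈ -5.18 dB
∠L = 115.08° − 197.95° = -82.87°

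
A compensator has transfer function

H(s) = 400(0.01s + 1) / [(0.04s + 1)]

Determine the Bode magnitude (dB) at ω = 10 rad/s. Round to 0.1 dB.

At ω = 10 rad/s:
zero (1 + j10·0.01) = 1 + j0.1 → |·| ≈ 1.005, ∠ ≈ 5.71°
pole (1 + j10·0.04) = 1 + j0.4 → |·| ≈ 1.077, ∠ ≈ 21.80°
|H| = 400 · 1.005 / (1.077) ≈ 373.26
Gain = 20 log₁₀(373.26) ≈ 51.44 dB

51.4 dB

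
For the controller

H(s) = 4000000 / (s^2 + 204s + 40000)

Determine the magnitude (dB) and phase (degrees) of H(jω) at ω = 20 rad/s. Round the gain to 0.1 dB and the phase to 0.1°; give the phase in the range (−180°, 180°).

At s = jω = j20:
quadratic: (j20)² + 204·j20 + 40000 = 39600 + j4080 → |·| ≈ 39810, ∠ ≈ 5.88°
|H| = 4000000 / 39810 ≈ 100.48
Gain = 20 log₁₀(100.48) ≈ 40.04 dB
∠H = 0.00° − 5.88° = -5.88°

40.0 dB, -5.9°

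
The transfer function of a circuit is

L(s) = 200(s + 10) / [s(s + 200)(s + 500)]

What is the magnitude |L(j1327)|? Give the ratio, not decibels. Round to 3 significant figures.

0.000105

At s = jω = j1327:
zero (s+10): 10 + j1327 → |·| = √(10²+1327²) = √1761029 ≈ 1327, ∠ = arctan(1327/10) ≈ 89.57°
pole (s+200): 200 + j1327 → |·| = √(200²+1327²) = √1800929 ≈ 1342, ∠ = arctan(1327/200) ≈ 81.43°
pole (s+500): 500 + j1327 → |·| = √(500²+1327²) = √2010929 ≈ 1418.1, ∠ = arctan(1327/500) ≈ 69.35°
pole at origin: |s| = 1327, ∠ = 90.00° (in denominator)
|L| = 200 · 1327 / 2.5254e+09 ≈ 0.00010509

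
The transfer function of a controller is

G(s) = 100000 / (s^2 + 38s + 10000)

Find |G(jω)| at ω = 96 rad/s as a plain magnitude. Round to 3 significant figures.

At s = jω = j96:
quadratic: (j96)² + 38·j96 + 10000 = 784 + j3648 → |·| ≈ 3731.3, ∠ ≈ 77.87°
|G| = 100000 / 3731.3 ≈ 26.8

26.8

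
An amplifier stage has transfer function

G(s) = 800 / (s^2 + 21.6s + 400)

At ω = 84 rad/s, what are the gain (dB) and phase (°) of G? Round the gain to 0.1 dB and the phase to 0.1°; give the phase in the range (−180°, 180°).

At s = jω = j84:
quadratic: (j84)² + 21.6·j84 + 400 = -6656 + j1814.4 → |·| ≈ 6898.9, ∠ ≈ 164.75°
|G| = 800 / 6898.9 ≈ 0.11596
Gain = 20 log₁₀(0.11596) ≈ -18.71 dB
∠G = 0.00° − 164.75° = -164.75°

-18.7 dB, -164.8°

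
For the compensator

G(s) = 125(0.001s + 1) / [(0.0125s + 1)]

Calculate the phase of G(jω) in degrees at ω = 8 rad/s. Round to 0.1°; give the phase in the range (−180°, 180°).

At ω = 8 rad/s:
zero (1 + j8·0.001) = 1 + j0.008 → |·| ≈ 1, ∠ ≈ 0.46°
pole (1 + j8·0.0125) = 1 + j0.1 → |·| ≈ 1.005, ∠ ≈ 5.71°
∠G = (0.46°) − (5.71°) = -5.25°

-5.3°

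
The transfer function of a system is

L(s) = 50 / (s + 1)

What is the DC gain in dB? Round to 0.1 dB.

L(0) = 50 / (1) = 50
20 log₁₀(50) ≈ 33.98 dB

34.0 dB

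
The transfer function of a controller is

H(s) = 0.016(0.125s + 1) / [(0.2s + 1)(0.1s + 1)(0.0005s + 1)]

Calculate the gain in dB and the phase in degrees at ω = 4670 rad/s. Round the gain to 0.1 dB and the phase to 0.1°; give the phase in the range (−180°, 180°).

-101.5 dB, -156.7°

At ω = 4670 rad/s:
zero (1 + j4670·0.125) = 1 + j583.75 → |·| ≈ 583.75, ∠ ≈ 89.90°
pole (1 + j4670·0.2) = 1 + j934 → |·| ≈ 934, ∠ ≈ 89.94°
pole (1 + j4670·0.1) = 1 + j467 → |·| ≈ 467, ∠ ≈ 89.88°
pole (1 + j4670·0.0005) = 1 + j2.335 → |·| ≈ 2.5401, ∠ ≈ 66.82°
|H| = 0.016 · 583.75 / (934 · 467 · 2.5401) ≈ 8.4301e-06
Gain = 20 log₁₀(8.4301e-06) ≈ -101.48 dB
∠H = (89.90°) − (89.94° + 89.88° + 66.82°) = -156.74°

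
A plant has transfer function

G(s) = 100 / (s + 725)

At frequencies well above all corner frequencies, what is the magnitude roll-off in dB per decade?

-20 dB/decade

Each pole contributes −20 dB/decade at high frequency; each zero contributes +20 dB/decade.
Net: 0 zero(s) − 1 pole(s) → -20 dB/decade.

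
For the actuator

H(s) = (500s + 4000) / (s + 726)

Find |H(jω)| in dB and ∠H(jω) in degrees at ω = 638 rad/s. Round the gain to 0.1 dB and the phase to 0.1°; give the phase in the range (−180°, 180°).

Substitute s = j638:
Numerator: 500(j638) + 4000 = 4000 + j319000
Denominator: (j638) + 726 = 726 + j638
|N| = √(4000² + 319000²) ≈ 3.1903e+05, ∠N ≈ 89.28°
|D| = √(726² + 638²) ≈ 966.5, ∠D ≈ 41.31°
|H| = 3.1903e+05 / 966.5 ≈ 330.09
Gain = 20 log₁₀(330.09) ≈ 50.37 dB
∠H = 89.28° − 41.31° = 47.97°

50.4 dB, 48.0°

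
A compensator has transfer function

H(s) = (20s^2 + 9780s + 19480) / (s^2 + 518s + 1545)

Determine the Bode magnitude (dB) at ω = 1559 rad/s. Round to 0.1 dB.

Substitute s = j1559:
Numerator: 20(j1559)^2 + 9780(j1559) + 19480 = -48590140 + j15247020
Denominator: (j1559)^2 + 518(j1559) + 1545 = -2428936 + j807562
|N| = √(48590140² + 15247020²) ≈ 5.0926e+07, ∠N ≈ 162.58°
|D| = √(2428936² + 807562²) ≈ 2.5597e+06, ∠D ≈ 161.61°
|H| = 5.0926e+07 / 2.5597e+06 ≈ 19.895
Gain = 20 log₁₀(19.895) ≈ 25.97 dB

26.0 dB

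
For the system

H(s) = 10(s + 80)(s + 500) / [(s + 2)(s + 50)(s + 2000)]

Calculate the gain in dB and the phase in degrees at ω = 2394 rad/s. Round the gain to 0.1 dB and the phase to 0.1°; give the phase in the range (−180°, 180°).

-49.7 dB, -62.6°

At s = jω = j2394:
zero (s+80): 80 + j2394 → |·| = √(80²+2394²) = √5737636 ≈ 2395.3, ∠ = arctan(2394/80) ≈ 88.09°
zero (s+500): 500 + j2394 → |·| = √(500²+2394²) = √5981236 ≈ 2445.7, ∠ = arctan(2394/500) ≈ 78.20°
pole (s+2): 2 + j2394 → |·| = √(2²+2394²) = √5731240 ≈ 2394, ∠ = arctan(2394/2) ≈ 89.95°
pole (s+50): 50 + j2394 → |·| = √(50²+2394²) = √5733736 ≈ 2394.5, ∠ = arctan(2394/50) ≈ 88.80°
pole (s+2000): 2000 + j2394 → |·| = √(2000²+2394²) = √9731236 ≈ 3119.5, ∠ = arctan(2394/2000) ≈ 50.12°
|H| = 10 · 5.8582e+06 / 1.7882e+10 ≈ 0.003276
Gain = 20 log₁₀(0.003276) ≈ -49.69 dB
∠H = 166.29° − 228.87° = -62.58°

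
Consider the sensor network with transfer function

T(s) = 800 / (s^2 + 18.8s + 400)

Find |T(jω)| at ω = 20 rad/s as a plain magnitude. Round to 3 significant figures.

2.13

At s = jω = j20:
quadratic: (j20)² + 18.8·j20 + 400 = 0 + j376 → |·| ≈ 376, ∠ ≈ 90.00°
|T| = 800 / 376 ≈ 2.1277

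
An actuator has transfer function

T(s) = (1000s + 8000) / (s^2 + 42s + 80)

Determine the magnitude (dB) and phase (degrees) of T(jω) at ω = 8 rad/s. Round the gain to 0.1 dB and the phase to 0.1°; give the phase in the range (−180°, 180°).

30.5 dB, -42.3°

Substitute s = j8:
Numerator: 1000(j8) + 8000 = 8000 + j8000
Denominator: (j8)^2 + 42(j8) + 80 = 16 + j336
|N| = √(8000² + 8000²) ≈ 11314, ∠N ≈ 45.00°
|D| = √(16² + 336²) ≈ 336.38, ∠D ≈ 87.27°
|T| = 11314 / 336.38 ≈ 33.635
Gain = 20 log₁₀(33.635) ≈ 30.54 dB
∠T = 45.00° − 87.27° = -42.27°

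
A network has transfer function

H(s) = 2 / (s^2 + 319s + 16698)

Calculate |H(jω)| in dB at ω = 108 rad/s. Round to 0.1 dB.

-84.8 dB

Substitute s = j108:
Numerator: 2 = 2 + j0
Denominator: (j108)^2 + 319(j108) + 16698 = 5034 + j34452
|N| = √(2² + 0²) ≈ 2, ∠N ≈ 0.00°
|D| = √(5034² + 34452²) ≈ 34818, ∠D ≈ 81.69°
|H| = 2 / 34818 ≈ 5.7442e-05
Gain = 20 log₁₀(5.7442e-05) ≈ -84.82 dB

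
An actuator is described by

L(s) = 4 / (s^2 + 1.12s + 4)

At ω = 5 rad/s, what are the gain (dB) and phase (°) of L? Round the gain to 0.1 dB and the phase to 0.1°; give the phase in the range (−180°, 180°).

At s = jω = j5:
quadratic: (j5)² + 1.12·j5 + 4 = -21 + j5.6 → |·| ≈ 21.734, ∠ ≈ 165.07°
|L| = 4 / 21.734 ≈ 0.18404
Gain = 20 log₁₀(0.18404) ≈ -14.70 dB
∠L = 0.00° − 165.07° = -165.07°

-14.7 dB, -165.1°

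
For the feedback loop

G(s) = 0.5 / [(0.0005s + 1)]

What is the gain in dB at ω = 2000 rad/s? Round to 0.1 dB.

At ω = 2000 rad/s:
pole (1 + j2000·0.0005) = 1 + j1 → |·| ≈ 1.4142, ∠ ≈ 45.00°
|G| = 0.5 · 1 / (1.4142) ≈ 0.35356
Gain = 20 log₁₀(0.35356) ≈ -9.03 dB

-9.0 dB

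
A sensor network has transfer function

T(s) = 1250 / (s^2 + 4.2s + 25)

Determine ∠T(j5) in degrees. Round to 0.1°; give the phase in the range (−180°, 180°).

-90.0°

At s = jω = j5:
quadratic: (j5)² + 4.2·j5 + 25 = 0 + j21 → |·| ≈ 21, ∠ ≈ 90.00°
∠T = 0.00° − 90.00° = -90.00°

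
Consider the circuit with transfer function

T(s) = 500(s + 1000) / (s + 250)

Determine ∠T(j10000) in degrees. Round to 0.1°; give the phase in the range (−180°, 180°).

At s = jω = j10000:
zero (s+1000): 1000 + j10000 → |·| = √(1000²+10000²) = √101000000 ≈ 10050, ∠ = arctan(10000/1000) ≈ 84.29°
pole (s+250): 250 + j10000 → |·| = √(250²+10000²) = √100062500 ≈ 10003, ∠ = arctan(10000/250) ≈ 88.57°
∠T = 84.29° − 88.57° = -4.28°

-4.3°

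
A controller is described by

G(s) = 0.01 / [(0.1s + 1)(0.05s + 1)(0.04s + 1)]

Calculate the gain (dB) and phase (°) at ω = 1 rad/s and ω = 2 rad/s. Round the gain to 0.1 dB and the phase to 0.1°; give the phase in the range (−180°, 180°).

At ω = 1 rad/s:
pole (1 + j1·0.1) = 1 + j0.1 → |·| ≈ 1.005, ∠ ≈ 5.71°
pole (1 + j1·0.05) = 1 + j0.05 → |·| ≈ 1.0012, ∠ ≈ 2.86°
pole (1 + j1·0.04) = 1 + j0.04 → |·| ≈ 1.0008, ∠ ≈ 2.29°
|G| = 0.01 · 1 / (1.005 · 1.0012 · 1.0008) ≈ 0.0099304
Gain = 20 log₁₀(0.0099304) ≈ -40.06 dB
∠G = (0°) − (5.71° + 2.86° + 2.29°) = -10.86°

At ω = 2 rad/s:
pole (1 + j2·0.1) = 1 + j0.2 → |·| ≈ 1.0198, ∠ ≈ 11.31°
pole (1 + j2·0.05) = 1 + j0.1 → |·| ≈ 1.005, ∠ ≈ 5.71°
pole (1 + j2·0.04) = 1 + j0.08 → |·| ≈ 1.0032, ∠ ≈ 4.57°
|G| = 0.01 · 1 / (1.0198 · 1.005 · 1.0032) ≈ 0.0097259
Gain = 20 log₁₀(0.0097259) ≈ -40.24 dB
∠G = (0°) − (11.31° + 5.71° + 4.57°) = -21.59°

ω = 1: -40.1 dB, -10.9°; ω = 2: -40.2 dB, -21.6°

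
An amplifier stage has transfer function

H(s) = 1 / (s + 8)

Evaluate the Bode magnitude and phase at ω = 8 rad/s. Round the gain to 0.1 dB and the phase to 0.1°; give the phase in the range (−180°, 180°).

At s = jω = j8:
pole (s+8): 8 + j8 → |·| = √(8²+8²) = √128 ≈ 11.314, ∠ = arctan(8/8) ≈ 45.00°
|H| = 1 / 11.314 ≈ 0.088386
Gain = 20 log₁₀(0.088386) ≈ -21.07 dB
∠H = 0.00° − 45.00° = -45.00°

-21.1 dB, -45.0°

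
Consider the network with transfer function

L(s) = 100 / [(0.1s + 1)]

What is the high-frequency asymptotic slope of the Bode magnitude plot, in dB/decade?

Each pole contributes −20 dB/decade at high frequency; each zero contributes +20 dB/decade.
Net: 0 zero(s) − 1 pole(s) → -20 dB/decade.

-20 dB/decade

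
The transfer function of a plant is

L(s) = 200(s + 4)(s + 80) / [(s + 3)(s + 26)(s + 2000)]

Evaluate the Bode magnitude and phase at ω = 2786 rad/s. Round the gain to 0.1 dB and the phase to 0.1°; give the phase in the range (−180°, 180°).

At s = jω = j2786:
zero (s+4): 4 + j2786 → |·| = √(4²+2786²) = √7761812 ≈ 2786, ∠ = arctan(2786/4) ≈ 89.92°
zero (s+80): 80 + j2786 → |·| = √(80²+2786²) = √7768196 ≈ 2787.1, ∠ = arctan(2786/80) ≈ 88.36°
pole (s+3): 3 + j2786 → |·| = √(3²+2786²) = √7761805 ≈ 2786, ∠ = arctan(2786/3) ≈ 89.94°
pole (s+26): 26 + j2786 → |·| = √(26²+2786²) = √7762472 ≈ 2786.1, ∠ = arctan(2786/26) ≈ 89.47°
pole (s+2000): 2000 + j2786 → |·| = √(2000²+2786²) = √11761796 ≈ 3429.5, ∠ = arctan(2786/2000) ≈ 54.33°
|L| = 200 · 7.7649e+06 / 2.662e+10 ≈ 0.058339
Gain = 20 log₁₀(0.058339) ≈ -24.68 dB
∠L = 178.28° − 233.74° = -55.46°

-24.7 dB, -55.5°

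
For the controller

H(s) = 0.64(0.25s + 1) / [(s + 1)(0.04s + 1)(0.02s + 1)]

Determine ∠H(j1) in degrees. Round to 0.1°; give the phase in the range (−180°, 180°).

-34.4°

At ω = 1 rad/s:
zero (1 + j1·0.25) = 1 + j0.25 → |·| ≈ 1.0308, ∠ ≈ 14.04°
pole (1 + j1·1) = 1 + j1 → |·| ≈ 1.4142, ∠ ≈ 45.00°
pole (1 + j1·0.04) = 1 + j0.04 → |·| ≈ 1.0008, ∠ ≈ 2.29°
pole (1 + j1·0.02) = 1 + j0.02 → |·| ≈ 1.0002, ∠ ≈ 1.15°
∠H = (14.04°) − (45.00° + 2.29° + 1.15°) = -34.40°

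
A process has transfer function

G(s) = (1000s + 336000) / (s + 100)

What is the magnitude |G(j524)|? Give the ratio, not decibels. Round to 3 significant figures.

1.17e+03

Substitute s = j524:
Numerator: 1000(j524) + 336000 = 336000 + j524000
Denominator: (j524) + 100 = 100 + j524
|N| = √(336000² + 524000²) ≈ 6.2247e+05, ∠N ≈ 57.33°
|D| = √(100² + 524²) ≈ 533.46, ∠D ≈ 79.20°
|G| = 6.2247e+05 / 533.46 ≈ 1166.9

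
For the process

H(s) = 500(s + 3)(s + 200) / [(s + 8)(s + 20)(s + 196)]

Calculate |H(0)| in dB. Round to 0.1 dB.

19.6 dB

H(0) = 500·3·200 / (8·20·196) ≈ 9.5663
20 log₁₀(9.5663) ≈ 19.61 dB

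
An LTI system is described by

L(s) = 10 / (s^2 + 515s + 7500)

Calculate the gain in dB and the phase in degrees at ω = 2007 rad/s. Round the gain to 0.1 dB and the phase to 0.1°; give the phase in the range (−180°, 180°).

-112.4 dB, -165.6°

Substitute s = j2007:
Numerator: 10 = 10 + j0
Denominator: (j2007)^2 + 515(j2007) + 7500 = -4020549 + j1033605
|N| = √(10² + 0²) ≈ 10, ∠N ≈ 0.00°
|D| = √(4020549² + 1033605²) ≈ 4.1513e+06, ∠D ≈ 165.58°
|L| = 10 / 4.1513e+06 ≈ 2.4089e-06
Gain = 20 log₁₀(2.4089e-06) ≈ -112.36 dB
∠L = 0.00° − 165.58° = -165.58°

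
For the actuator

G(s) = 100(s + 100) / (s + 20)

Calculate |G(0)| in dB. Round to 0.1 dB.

G(0) = 100·100 / (20) = 500
20 log₁₀(500) ≈ 53.98 dB

54.0 dB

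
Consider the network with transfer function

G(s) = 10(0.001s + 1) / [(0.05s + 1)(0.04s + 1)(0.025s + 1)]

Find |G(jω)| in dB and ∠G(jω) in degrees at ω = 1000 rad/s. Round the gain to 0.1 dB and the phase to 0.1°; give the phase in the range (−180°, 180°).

-71.0 dB, 139.9°

At ω = 1000 rad/s:
zero (1 + j1000·0.001) = 1 + j1 → |·| ≈ 1.4142, ∠ ≈ 45.00°
pole (1 + j1000·0.05) = 1 + j50 → |·| ≈ 50.01, ∠ ≈ 88.85°
pole (1 + j1000·0.04) = 1 + j40 → |·| ≈ 40.012, ∠ ≈ 88.57°
pole (1 + j1000·0.025) = 1 + j25 → |·| ≈ 25.02, ∠ ≈ 87.71°
|G| = 10 · 1.4142 / (50.01 · 40.012 · 25.02) ≈ 0.00028247
Gain = 20 log₁₀(0.00028247) ≈ -70.98 dB
∠G = (45.00°) − (88.85° + 88.57° + 87.71°) = -220.13° ≡ 139.87° (principal value)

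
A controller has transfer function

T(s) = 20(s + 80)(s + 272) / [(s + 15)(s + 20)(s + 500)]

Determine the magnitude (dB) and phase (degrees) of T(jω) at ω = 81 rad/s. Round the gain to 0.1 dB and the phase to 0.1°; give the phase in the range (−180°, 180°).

-14.6 dB, -102.9°

At s = jω = j81:
zero (s+80): 80 + j81 → |·| = √(80²+81²) = √12961 ≈ 113.85, ∠ = arctan(81/80) ≈ 45.36°
zero (s+272): 272 + j81 → |·| = √(272²+81²) = √80545 ≈ 283.8, ∠ = arctan(81/272) ≈ 16.58°
pole (s+15): 15 + j81 → |·| = √(15²+81²) = √6786 ≈ 82.377, ∠ = arctan(81/15) ≈ 79.51°
pole (s+20): 20 + j81 → |·| = √(20²+81²) = √6961 ≈ 83.433, ∠ = arctan(81/20) ≈ 76.13°
pole (s+500): 500 + j81 → |·| = √(500²+81²) = √256561 ≈ 506.52, ∠ = arctan(81/500) ≈ 9.20°
|T| = 20 · 32311 / 3.4813e+06 ≈ 0.18563
Gain = 20 log₁₀(0.18563) ≈ -14.63 dB
∠T = 61.94° − 164.84° = -102.90°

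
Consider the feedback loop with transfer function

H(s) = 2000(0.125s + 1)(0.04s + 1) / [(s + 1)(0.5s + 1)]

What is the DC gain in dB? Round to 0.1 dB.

H(0) = 2000 · 1 / 1 = 2000
20 log₁₀(2000) ≈ 66.02 dB

66.0 dB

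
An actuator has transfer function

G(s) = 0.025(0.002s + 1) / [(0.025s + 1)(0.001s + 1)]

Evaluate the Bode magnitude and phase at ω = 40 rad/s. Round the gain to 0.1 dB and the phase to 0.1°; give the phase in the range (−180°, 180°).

At ω = 40 rad/s:
zero (1 + j40·0.002) = 1 + j0.08 → |·| ≈ 1.0032, ∠ ≈ 4.57°
pole (1 + j40·0.025) = 1 + j1 → |·| ≈ 1.4142, ∠ ≈ 45.00°
pole (1 + j40·0.001) = 1 + j0.04 → |·| ≈ 1.0008, ∠ ≈ 2.29°
|G| = 0.025 · 1.0032 / (1.4142 · 1.0008) ≈ 0.01772
Gain = 20 log₁₀(0.01772) ≈ -35.03 dB
∠G = (4.57°) − (45.00° + 2.29°) = -42.72°

-35.0 dB, -42.7°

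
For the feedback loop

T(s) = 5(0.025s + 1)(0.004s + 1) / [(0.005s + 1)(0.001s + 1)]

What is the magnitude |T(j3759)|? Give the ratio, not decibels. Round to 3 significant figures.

At ω = 3759 rad/s:
zero (1 + j3759·0.025) = 1 + j93.975 → |·| ≈ 93.98, ∠ ≈ 89.39°
zero (1 + j3759·0.004) = 1 + j15.036 → |·| ≈ 15.069, ∠ ≈ 86.20°
pole (1 + j3759·0.005) = 1 + j18.795 → |·| ≈ 18.822, ∠ ≈ 86.95°
pole (1 + j3759·0.001) = 1 + j3.759 → |·| ≈ 3.8897, ∠ ≈ 75.10°
|T| = 5 · 93.98 · 15.069 / (18.822 · 3.8897) ≈ 96.718

96.7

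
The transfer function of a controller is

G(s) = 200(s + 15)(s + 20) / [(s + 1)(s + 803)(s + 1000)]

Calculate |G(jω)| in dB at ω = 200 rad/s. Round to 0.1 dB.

At s = jω = j200:
zero (s+15): 15 + j200 → |·| = √(15²+200²) = √40225 ≈ 200.56, ∠ = arctan(200/15) ≈ 85.71°
zero (s+20): 20 + j200 → |·| = √(20²+200²) = √40400 ≈ 201, ∠ = arctan(200/20) ≈ 84.29°
pole (s+1): 1 + j200 → |·| = √(1²+200²) = √40001 ≈ 200, ∠ = arctan(200/1) ≈ 89.71°
pole (s+803): 803 + j200 → |·| = √(803²+200²) = √684809 ≈ 827.53, ∠ = arctan(200/803) ≈ 13.99°
pole (s+1000): 1000 + j200 → |·| = √(1000²+200²) = √1040000 ≈ 1019.8, ∠ = arctan(200/1000) ≈ 11.31°
|G| = 200 · 40313 / 1.6878e+08 ≈ 0.04777
Gain = 20 log₁₀(0.04777) ≈ -26.42 dB

-26.4 dB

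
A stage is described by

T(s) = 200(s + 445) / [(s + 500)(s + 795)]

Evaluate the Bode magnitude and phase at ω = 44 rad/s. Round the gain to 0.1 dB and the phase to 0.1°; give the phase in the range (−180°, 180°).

At s = jω = j44:
zero (s+445): 445 + j44 → |·| = √(445²+44²) = √199961 ≈ 447.17, ∠ = arctan(44/445) ≈ 5.65°
pole (s+500): 500 + j44 → |·| = √(500²+44²) = √251936 ≈ 501.93, ∠ = arctan(44/500) ≈ 5.03°
pole (s+795): 795 + j44 → |·| = √(795²+44²) = √633961 ≈ 796.22, ∠ = arctan(44/795) ≈ 3.17°
|T| = 200 · 447.17 / 3.9965e+05 ≈ 0.22378
Gain = 20 log₁₀(0.22378) ≈ -13.00 dB
∠T = 5.65° − 8.20° = -2.55°

-13.0 dB, -2.6°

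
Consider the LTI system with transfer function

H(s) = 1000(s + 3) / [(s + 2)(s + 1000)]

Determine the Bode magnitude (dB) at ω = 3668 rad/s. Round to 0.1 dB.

-11.6 dB

At s = jω = j3668:
zero (s+3): 3 + j3668 → |·| = √(3²+3668²) = √13454233 ≈ 3668, ∠ = arctan(3668/3) ≈ 89.95°
pole (s+2): 2 + j3668 → |·| = √(2²+3668²) = √13454228 ≈ 3668, ∠ = arctan(3668/2) ≈ 89.97°
pole (s+1000): 1000 + j3668 → |·| = √(1000²+3668²) = √14454224 ≈ 3801.9, ∠ = arctan(3668/1000) ≈ 74.75°
|H| = 1000 · 3668 / 1.3945e+07 ≈ 0.26303
Gain = 20 log₁₀(0.26303) ≈ -11.60 dB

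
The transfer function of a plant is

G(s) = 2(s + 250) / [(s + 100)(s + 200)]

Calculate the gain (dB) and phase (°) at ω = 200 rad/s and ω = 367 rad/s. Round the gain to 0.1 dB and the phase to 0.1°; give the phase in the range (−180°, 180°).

ω = 200: -39.9 dB, -69.8°; ω = 367: -45.1 dB, -80.4°

At s = jω = j200:
zero (s+250): 250 + j200 → |·| = √(250²+200²) = √102500 ≈ 320.16, ∠ = arctan(200/250) ≈ 38.66°
pole (s+100): 100 + j200 → |·| = √(100²+200²) = √50000 ≈ 223.61, ∠ = arctan(200/100) ≈ 63.43°
pole (s+200): 200 + j200 → |·| = √(200²+200²) = √80000 ≈ 282.84, ∠ = arctan(200/200) ≈ 45.00°
|G| = 2 · 320.16 / 63246 ≈ 0.010124
Gain = 20 log₁₀(0.010124) ≈ -39.89 dB
∠G = 38.66° − 108.43° = -69.77°

At s = jω = j367:
zero (s+250): 250 + j367 → |·| = √(250²+367²) = √197189 ≈ 444.06, ∠ = arctan(367/250) ≈ 55.74°
pole (s+100): 100 + j367 → |·| = √(100²+367²) = √144689 ≈ 380.38, ∠ = arctan(367/100) ≈ 74.76°
pole (s+200): 200 + j367 → |·| = √(200²+367²) = √174689 ≈ 417.96, ∠ = arctan(367/200) ≈ 61.41°
|G| = 2 · 444.06 / 1.5898e+05 ≈ 0.0055864
Gain = 20 log₁₀(0.0055864) ≈ -45.06 dB
∠G = 55.74° − 136.17° = -80.43°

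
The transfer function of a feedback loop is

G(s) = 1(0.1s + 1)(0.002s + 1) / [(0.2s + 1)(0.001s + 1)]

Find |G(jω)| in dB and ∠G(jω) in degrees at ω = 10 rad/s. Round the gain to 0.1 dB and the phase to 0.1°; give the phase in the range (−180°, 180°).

At ω = 10 rad/s:
zero (1 + j10·0.1) = 1 + j1 → |·| ≈ 1.4142, ∠ ≈ 45.00°
zero (1 + j10·0.002) = 1 + j0.02 → |·| ≈ 1.0002, ∠ ≈ 1.15°
pole (1 + j10·0.2) = 1 + j2 → |·| ≈ 2.2361, ∠ ≈ 63.43°
pole (1 + j10·0.001) = 1 + j0.01 → |·| ≈ 1, ∠ ≈ 0.57°
|G| = 1 · 1.4142 · 1.0002 / (2.2361 · 1) ≈ 0.63257
Gain = 20 log₁₀(0.63257) ≈ -3.98 dB
∠G = (45.00° + 1.15°) − (63.43° + 0.57°) = -17.85°

-4.0 dB, -17.9°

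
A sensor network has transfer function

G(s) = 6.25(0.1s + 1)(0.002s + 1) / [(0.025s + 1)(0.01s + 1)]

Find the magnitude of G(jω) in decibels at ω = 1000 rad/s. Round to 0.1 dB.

14.9 dB

At ω = 1000 rad/s:
zero (1 + j1000·0.1) = 1 + j100 → |·| ≈ 100, ∠ ≈ 89.43°
zero (1 + j1000·0.002) = 1 + j2 → |·| ≈ 2.2361, ∠ ≈ 63.43°
pole (1 + j1000·0.025) = 1 + j25 → |·| ≈ 25.02, ∠ ≈ 87.71°
pole (1 + j1000·0.01) = 1 + j10 → |·| ≈ 10.05, ∠ ≈ 84.29°
|G| = 6.25 · 100 · 2.2361 / (25.02 · 10.05) ≈ 5.558
Gain = 20 log₁₀(5.558) ≈ 14.90 dB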